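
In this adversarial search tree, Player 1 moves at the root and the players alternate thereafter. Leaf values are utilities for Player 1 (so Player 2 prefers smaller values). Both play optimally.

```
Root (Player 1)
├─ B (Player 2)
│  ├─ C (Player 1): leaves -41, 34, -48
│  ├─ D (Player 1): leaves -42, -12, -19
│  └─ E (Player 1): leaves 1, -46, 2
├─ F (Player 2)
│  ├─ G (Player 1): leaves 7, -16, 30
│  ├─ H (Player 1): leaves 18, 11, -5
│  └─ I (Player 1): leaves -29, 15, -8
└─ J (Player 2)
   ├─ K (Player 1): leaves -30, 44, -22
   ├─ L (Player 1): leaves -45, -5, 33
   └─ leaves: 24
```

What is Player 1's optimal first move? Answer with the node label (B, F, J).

J

C (Player 1): max(-41, 34, -48) = 34
D (Player 1): max(-42, -12, -19) = -12
E (Player 1): max(1, -46, 2) = 2
B (Player 2): min(34, -12, 2) = -12
G (Player 1): max(7, -16, 30) = 30
H (Player 1): max(18, 11, -5) = 18
I (Player 1): max(-29, 15, -8) = 15
F (Player 2): min(30, 18, 15) = 15
K (Player 1): max(-30, 44, -22) = 44
L (Player 1): max(-45, -5, 33) = 33
J (Player 2): min(44, 33, 24) = 24
Root (Player 1): max(-12, 15, 24) = 24
Player 1 picks the child with the highest value: J (value 24).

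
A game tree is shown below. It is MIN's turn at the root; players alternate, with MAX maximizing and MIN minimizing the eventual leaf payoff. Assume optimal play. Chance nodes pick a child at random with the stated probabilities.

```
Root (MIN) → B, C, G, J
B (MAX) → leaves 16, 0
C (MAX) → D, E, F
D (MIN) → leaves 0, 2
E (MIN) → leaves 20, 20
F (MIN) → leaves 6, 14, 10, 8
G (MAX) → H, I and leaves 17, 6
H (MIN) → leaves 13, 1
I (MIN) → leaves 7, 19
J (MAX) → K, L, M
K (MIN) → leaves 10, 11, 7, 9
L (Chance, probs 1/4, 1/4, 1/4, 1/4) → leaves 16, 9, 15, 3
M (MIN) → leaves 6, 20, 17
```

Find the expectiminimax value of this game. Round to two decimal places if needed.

10.75

B (MAX): max(16, 0) = 16
D (MIN): min(0, 2) = 0
E (MIN): min(20, 20) = 20
F (MIN): min(6, 14, 10, 8) = 6
C (MAX): max(0, 20, 6) = 20
H (MIN): min(13, 1) = 1
I (MIN): min(7, 19) = 7
G (MAX): max(1, 7, 17, 6) = 17
K (MIN): min(10, 11, 7, 9) = 7
L (Chance): 1/4·16 + 1/4·9 + 1/4·15 + 1/4·3 = 10.75
M (MIN): min(6, 20, 17) = 6
J (MAX): max(7, 10.75, 6) = 10.75
Root (MIN): min(16, 20, 17, 10.75) = 10.75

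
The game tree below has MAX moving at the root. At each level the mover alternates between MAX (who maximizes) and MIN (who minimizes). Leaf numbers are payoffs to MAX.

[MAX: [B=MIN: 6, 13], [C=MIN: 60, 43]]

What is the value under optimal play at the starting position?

B (MIN): min(6, 13) = 6
C (MIN): min(60, 43) = 43
Root (MAX): max(6, 43) = 43

43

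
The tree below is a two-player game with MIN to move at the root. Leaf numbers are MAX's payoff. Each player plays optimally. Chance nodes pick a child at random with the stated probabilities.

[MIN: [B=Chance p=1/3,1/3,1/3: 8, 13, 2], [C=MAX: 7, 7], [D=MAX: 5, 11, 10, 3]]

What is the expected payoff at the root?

B (Chance): 1/3·8 + 1/3·13 + 1/3·2 = 7.67
C (MAX): max(7, 7) = 7
D (MAX): max(5, 11, 10, 3) = 11
Root (MIN): min(7.67, 7, 11) = 7

7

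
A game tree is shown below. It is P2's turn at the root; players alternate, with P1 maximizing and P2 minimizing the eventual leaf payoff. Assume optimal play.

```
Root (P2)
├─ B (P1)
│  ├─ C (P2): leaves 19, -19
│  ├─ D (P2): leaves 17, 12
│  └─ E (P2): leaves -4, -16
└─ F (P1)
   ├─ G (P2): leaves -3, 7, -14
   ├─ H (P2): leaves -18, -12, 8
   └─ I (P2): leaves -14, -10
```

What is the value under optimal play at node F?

G: min(-3, 7, -14) = -14
H: min(-18, -12, 8) = -18
I: min(-14, -10) = -14
F: max(-14, -18, -14) = -14

-14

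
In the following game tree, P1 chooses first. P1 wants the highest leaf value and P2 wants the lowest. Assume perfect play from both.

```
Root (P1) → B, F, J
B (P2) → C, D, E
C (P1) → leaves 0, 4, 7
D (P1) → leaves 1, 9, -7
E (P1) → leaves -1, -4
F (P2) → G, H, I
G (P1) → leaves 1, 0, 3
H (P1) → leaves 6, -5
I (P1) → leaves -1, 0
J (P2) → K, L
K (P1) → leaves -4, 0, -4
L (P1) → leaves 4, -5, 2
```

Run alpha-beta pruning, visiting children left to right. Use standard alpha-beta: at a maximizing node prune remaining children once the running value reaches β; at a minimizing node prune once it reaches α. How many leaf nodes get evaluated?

16

C [α=-∞,β=+∞]: v=7
D [α=-∞,β=7]: v=9 after child 2 ≥ β → β-cutoff, skip 1
E [α=-∞,β=7]: v=-1
B [α=-∞,β=+∞]: v=-1
G [α=-1,β=+∞]: v=3
H [α=-1,β=3]: v=6 after child 1 ≥ β → β-cutoff, skip 1
I [α=-1,β=3]: v=0
F [α=-1,β=+∞]: v=0
K [α=0,β=+∞]: v=0
J [α=0,β=+∞]: v=0 after child 1 ≤ α → α-cutoff, skip 1
Root [α=-∞,β=+∞]: v=0
Leaves evaluated: 16 of 21.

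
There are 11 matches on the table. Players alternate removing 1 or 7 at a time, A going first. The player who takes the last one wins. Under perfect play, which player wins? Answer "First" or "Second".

First

Compute winning (W) and losing (L) positions by backward induction:
i:   0  1  2  3  4  5  6  7  8  9 10 11
     L  W  L  W  L  W  L  W  L  W  L  W
Position 11 is W, so the first player wins.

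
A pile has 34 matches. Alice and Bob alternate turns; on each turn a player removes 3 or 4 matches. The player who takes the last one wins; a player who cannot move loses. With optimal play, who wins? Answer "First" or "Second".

First

Mark each pile size as W (mover wins) or L (mover loses):
i:   0  1  2  3  4  5  6  7  8  9 10 11 12 13 14 15 16 17 18 19 20 21 22 23 24 25 26 27 28 29 30 31 32 33 34
     L  L  L  W  W  W  W  L  L  L  W  W  W  W  L  L  L  W  W  W  W  L  L  L  W  W  W  W  L  L  L  W  W  W  W
Position 34 is W, so the first player wins.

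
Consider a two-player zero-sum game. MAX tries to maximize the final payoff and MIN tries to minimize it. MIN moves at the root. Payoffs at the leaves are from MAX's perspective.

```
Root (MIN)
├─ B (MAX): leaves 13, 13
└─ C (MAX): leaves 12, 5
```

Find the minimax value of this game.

12

B (MAX): max(13, 13) = 13
C (MAX): max(12, 5) = 12
Root (MIN): min(13, 12) = 12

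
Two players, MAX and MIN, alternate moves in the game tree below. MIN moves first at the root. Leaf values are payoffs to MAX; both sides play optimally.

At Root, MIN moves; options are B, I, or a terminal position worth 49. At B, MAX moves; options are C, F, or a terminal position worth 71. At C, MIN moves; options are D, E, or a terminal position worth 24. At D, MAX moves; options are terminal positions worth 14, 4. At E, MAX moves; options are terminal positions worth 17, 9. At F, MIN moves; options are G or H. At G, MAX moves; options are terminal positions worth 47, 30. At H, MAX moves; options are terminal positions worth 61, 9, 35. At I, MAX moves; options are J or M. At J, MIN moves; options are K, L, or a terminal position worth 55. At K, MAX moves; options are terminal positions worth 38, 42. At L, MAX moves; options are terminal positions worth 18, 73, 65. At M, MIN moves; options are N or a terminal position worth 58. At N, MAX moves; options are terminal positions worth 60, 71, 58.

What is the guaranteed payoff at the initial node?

D (MAX): max(14, 4) = 14
E (MAX): max(17, 9) = 17
C (MIN): min(14, 17, 24) = 14
G (MAX): max(47, 30) = 47
H (MAX): max(61, 9, 35) = 61
F (MIN): min(47, 61) = 47
B (MAX): max(14, 47, 71) = 71
K (MAX): max(38, 42) = 42
L (MAX): max(18, 73, 65) = 73
J (MIN): min(42, 73, 55) = 42
N (MAX): max(60, 71, 58) = 71
M (MIN): min(71, 58) = 58
I (MAX): max(42, 58) = 58
Root (MIN): min(71, 58, 49) = 49

49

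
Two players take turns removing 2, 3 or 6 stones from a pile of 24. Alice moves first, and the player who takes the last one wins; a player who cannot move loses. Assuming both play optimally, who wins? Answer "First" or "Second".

First

W/L table (W = player to move can force a win):
i:   0  1  2  3  4  5  6  7  8  9 10 11 12 13 14 15 16 17 18 19 20 21 22 23 24
     L  L  W  W  W  L  W  W  W  L  L  W  W  W  L  W  W  W  L  L  W  W  W  L  W
Position 24 is W, so the first player wins.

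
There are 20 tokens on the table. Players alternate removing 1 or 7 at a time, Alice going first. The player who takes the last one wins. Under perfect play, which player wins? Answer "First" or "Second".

Compute winning (W) and losing (L) positions by backward induction:
i:   0  1  2  3  4  5  6  7  8  9 10 11 12 13 14 15 16 17 18 19 20
     L  W  L  W  L  W  L  W  L  W  L  W  L  W  L  W  L  W  L  W  L
Position 20 is L, so the second player wins.

Second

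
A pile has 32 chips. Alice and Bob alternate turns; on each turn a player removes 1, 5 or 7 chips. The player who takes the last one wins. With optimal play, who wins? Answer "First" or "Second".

i:   0  1  2  3  4  5  6  7  8  9 10 11 12 13 14 15 16 17 18 19 20 21 22 23 24 25 26 27 28 29 30 31 32
     L  W  L  W  L  W  L  W  L  W  L  W  L  W  L  W  L  W  L  W  L  W  L  W  L  W  L  W  L  W  L  W  L
Position 32 is L, so the second player wins.

Second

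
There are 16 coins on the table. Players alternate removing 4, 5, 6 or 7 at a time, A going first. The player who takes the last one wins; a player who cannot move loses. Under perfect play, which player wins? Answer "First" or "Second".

First

Positions where the player to move wins (W) vs loses (L):
i:   0  1  2  3  4  5  6  7  8  9 10 11 12 13 14 15 16
     L  L  L  L  W  W  W  W  W  W  W  L  L  L  L  W  W
Position 16 is W, so the first player wins.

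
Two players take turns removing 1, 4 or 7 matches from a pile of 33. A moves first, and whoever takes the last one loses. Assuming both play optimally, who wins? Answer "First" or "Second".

Compute winning (W) and losing (L) positions by backward induction:
i:   0  1  2  3  4  5  6  7  8  9 10 11 12 13 14 15 16 17 18 19 20 21 22 23 24 25 26 27 28 29 30 31 32 33
     W  L  W  L  W  W  L  W  W  L  W  L  W  W  L  W  W  L  W  L  W  W  L  W  W  L  W  L  W  W  L  W  W  L
Position 33 is L, so the second player wins.

Second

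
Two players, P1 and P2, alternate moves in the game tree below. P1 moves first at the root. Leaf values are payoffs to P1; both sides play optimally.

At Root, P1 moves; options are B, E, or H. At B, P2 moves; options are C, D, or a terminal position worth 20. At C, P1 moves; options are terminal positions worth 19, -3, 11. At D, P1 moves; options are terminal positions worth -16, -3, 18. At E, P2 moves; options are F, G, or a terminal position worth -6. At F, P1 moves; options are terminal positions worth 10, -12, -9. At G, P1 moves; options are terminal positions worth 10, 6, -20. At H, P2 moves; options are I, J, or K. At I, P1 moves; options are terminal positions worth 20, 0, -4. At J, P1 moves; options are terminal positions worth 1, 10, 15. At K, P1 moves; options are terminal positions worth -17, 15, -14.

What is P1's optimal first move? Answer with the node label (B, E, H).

B

C (P1): max(19, -3, 11) = 19
D (P1): max(-16, -3, 18) = 18
B (P2): min(19, 18, 20) = 18
F (P1): max(10, -12, -9) = 10
G (P1): max(10, 6, -20) = 10
E (P2): min(10, 10, -6) = -6
I (P1): max(20, 0, -4) = 20
J (P1): max(1, 10, 15) = 15
K (P1): max(-17, 15, -14) = 15
H (P2): min(20, 15, 15) = 15
Root (P1): max(18, -6, 15) = 18
P1 picks the child with the highest value: B (value 18).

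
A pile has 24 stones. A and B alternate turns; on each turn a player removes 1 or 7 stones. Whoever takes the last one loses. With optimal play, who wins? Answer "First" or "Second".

First

W/L table (W = player to move can force a win):
i:   0  1  2  3  4  5  6  7  8  9 10 11 12 13 14 15 16 17 18 19 20 21 22 23 24
     W  L  W  L  W  L  W  L  W  L  W  L  W  L  W  L  W  L  W  L  W  L  W  L  W
Position 24 is W, so the first player wins.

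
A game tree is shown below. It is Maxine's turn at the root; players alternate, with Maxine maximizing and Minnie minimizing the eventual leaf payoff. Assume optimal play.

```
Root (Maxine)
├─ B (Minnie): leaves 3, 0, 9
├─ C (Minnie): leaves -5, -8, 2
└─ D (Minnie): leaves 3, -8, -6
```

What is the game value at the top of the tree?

0

B (Minnie): min(3, 0, 9) = 0
C (Minnie): min(-5, -8, 2) = -8
D (Minnie): min(3, -8, -6) = -8
Root (Maxine): max(0, -8, -8) = 0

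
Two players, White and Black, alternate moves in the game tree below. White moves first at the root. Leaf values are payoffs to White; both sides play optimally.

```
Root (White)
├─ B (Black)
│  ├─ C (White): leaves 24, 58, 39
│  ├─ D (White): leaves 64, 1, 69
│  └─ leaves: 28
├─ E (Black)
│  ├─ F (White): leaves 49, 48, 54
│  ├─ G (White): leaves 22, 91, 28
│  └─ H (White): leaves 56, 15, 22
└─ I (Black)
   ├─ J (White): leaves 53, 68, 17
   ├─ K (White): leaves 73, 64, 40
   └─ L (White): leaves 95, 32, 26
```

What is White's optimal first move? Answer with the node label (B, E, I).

C (White): max(24, 58, 39) = 58
D (White): max(64, 1, 69) = 69
B (Black): min(58, 69, 28) = 28
F (White): max(49, 48, 54) = 54
G (White): max(22, 91, 28) = 91
H (White): max(56, 15, 22) = 56
E (Black): min(54, 91, 56) = 54
J (White): max(53, 68, 17) = 68
K (White): max(73, 64, 40) = 73
L (White): max(95, 32, 26) = 95
I (Black): min(68, 73, 95) = 68
Root (White): max(28, 54, 68) = 68
White picks the child with the highest value: I (value 68).

I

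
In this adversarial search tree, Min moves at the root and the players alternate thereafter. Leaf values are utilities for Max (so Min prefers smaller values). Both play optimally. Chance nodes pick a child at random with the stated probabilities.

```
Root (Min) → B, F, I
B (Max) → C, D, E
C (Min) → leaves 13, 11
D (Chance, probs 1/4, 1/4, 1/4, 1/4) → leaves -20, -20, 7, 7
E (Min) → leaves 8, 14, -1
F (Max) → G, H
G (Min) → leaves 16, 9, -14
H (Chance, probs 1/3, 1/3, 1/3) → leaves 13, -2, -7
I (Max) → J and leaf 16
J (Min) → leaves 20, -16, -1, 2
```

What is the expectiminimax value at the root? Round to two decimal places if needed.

C (Min): min(13, 11) = 11
D (Chance): 1/4·-20 + 1/4·-20 + 1/4·7 + 1/4·7 = -6.5
E (Min): min(8, 14, -1) = -1
B (Max): max(11, -6.5, -1) = 11
G (Min): min(16, 9, -14) = -14
H (Chance): 1/3·13 + 1/3·-2 + 1/3·-7 = 1.33
F (Max): max(-14, 1.33) = 1.33
J (Min): min(20, -16, -1, 2) = -16
I (Max): max(-16, 16) = 16
Root (Min): min(11, 1.33, 16) = 1.33

1.33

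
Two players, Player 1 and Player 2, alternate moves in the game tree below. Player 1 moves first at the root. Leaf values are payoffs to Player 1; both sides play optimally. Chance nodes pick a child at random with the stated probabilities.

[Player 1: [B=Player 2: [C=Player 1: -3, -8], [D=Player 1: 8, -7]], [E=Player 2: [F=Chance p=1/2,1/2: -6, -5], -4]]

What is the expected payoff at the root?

C (Player 1): max(-3, -8) = -3
D (Player 1): max(8, -7) = 8
B (Player 2): min(-3, 8) = -3
F (Chance): 1/2·-6 + 1/2·-5 = -5.5
E (Player 2): min(-5.5, -4) = -5.5
Root (Player 1): max(-3, -5.5) = -3

-3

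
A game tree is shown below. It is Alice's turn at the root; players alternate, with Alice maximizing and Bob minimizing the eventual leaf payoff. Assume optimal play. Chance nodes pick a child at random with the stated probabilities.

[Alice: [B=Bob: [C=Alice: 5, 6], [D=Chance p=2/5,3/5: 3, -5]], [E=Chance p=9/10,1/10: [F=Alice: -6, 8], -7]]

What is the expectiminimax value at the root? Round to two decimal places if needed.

C (Alice): max(5, 6) = 6
D (Chance): 2/5·3 + 3/5·-5 = -1.8
B (Bob): min(6, -1.8) = -1.8
F (Alice): max(-6, 8) = 8
E (Chance): 9/10·8 + 1/10·-7 = 6.5
Root (Alice): max(-1.8, 6.5) = 6.5

6.5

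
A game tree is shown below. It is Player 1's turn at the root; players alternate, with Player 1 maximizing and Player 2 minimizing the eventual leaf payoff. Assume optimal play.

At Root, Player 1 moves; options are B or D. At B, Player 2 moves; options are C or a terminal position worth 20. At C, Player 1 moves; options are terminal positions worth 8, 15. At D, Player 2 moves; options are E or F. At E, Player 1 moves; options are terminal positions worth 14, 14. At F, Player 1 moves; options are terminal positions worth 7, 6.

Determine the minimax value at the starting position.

C (Player 1): max(8, 15) = 15
B (Player 2): min(15, 20) = 15
E (Player 1): max(14, 14) = 14
F (Player 1): max(7, 6) = 7
D (Player 2): min(14, 7) = 7
Root (Player 1): max(15, 7) = 15

15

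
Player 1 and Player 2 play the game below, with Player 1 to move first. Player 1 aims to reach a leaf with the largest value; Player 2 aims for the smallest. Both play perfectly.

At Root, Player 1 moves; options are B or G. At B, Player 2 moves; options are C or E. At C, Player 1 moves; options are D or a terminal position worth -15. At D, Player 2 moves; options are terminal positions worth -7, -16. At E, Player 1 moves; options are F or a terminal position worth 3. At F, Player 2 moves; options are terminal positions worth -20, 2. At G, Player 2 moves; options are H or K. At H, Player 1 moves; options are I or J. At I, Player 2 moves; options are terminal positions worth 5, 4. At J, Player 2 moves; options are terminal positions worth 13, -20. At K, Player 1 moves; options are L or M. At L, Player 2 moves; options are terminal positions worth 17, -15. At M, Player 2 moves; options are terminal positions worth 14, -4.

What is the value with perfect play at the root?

-4

D (Player 2): min(-7, -16) = -16
C (Player 1): max(-16, -15) = -15
F (Player 2): min(-20, 2) = -20
E (Player 1): max(-20, 3) = 3
B (Player 2): min(-15, 3) = -15
I (Player 2): min(5, 4) = 4
J (Player 2): min(13, -20) = -20
H (Player 1): max(4, -20) = 4
L (Player 2): min(17, -15) = -15
M (Player 2): min(14, -4) = -4
K (Player 1): max(-15, -4) = -4
G (Player 2): min(4, -4) = -4
Root (Player 1): max(-15, -4) = -4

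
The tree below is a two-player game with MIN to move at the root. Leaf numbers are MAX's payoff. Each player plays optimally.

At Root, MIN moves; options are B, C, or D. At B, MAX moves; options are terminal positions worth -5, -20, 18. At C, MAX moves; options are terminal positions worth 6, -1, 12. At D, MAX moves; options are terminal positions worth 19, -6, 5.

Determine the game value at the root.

12

B (MAX): max(-5, -20, 18) = 18
C (MAX): max(6, -1, 12) = 12
D (MAX): max(19, -6, 5) = 19
Root (MIN): min(18, 12, 19) = 12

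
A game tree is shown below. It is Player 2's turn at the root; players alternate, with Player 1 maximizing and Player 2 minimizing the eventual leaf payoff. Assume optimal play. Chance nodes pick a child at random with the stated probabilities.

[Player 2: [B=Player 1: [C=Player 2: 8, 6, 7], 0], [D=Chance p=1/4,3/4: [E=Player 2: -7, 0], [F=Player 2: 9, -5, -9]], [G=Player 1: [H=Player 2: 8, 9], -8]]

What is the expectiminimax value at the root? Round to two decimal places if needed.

-8.5

C (Player 2): min(8, 6, 7) = 6
B (Player 1): max(6, 0) = 6
E (Player 2): min(-7, 0) = -7
F (Player 2): min(9, -5, -9) = -9
D (Chance): 1/4·-7 + 3/4·-9 = -8.5
H (Player 2): min(8, 9) = 8
G (Player 1): max(8, -8) = 8
Root (Player 2): min(6, -8.5, 8) = -8.5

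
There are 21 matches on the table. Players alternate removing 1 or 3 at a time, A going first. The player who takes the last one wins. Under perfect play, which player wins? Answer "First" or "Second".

First

Mark each pile size as W (mover wins) or L (mover loses):
i:   0  1  2  3  4  5  6  7  8  9 10 11 12 13 14 15 16 17 18 19 20 21
     L  W  L  W  L  W  L  W  L  W  L  W  L  W  L  W  L  W  L  W  L  W
Position 21 is W, so the first player wins.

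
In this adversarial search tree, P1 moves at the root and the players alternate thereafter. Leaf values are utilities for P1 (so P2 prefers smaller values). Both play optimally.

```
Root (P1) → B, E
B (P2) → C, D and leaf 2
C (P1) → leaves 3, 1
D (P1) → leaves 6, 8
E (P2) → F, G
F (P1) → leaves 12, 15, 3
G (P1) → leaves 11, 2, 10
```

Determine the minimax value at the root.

11

C (P1): max(3, 1) = 3
D (P1): max(6, 8) = 8
B (P2): min(3, 8, 2) = 2
F (P1): max(12, 15, 3) = 15
G (P1): max(11, 2, 10) = 11
E (P2): min(15, 11) = 11
Root (P1): max(2, 11) = 11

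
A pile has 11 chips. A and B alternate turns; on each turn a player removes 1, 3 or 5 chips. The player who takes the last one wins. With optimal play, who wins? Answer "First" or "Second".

First

Mark each pile size as W (mover wins) or L (mover loses):
i:   0  1  2  3  4  5  6  7  8  9 10 11
     L  W  L  W  L  W  L  W  L  W  L  W
Position 11 is W, so the first player wins.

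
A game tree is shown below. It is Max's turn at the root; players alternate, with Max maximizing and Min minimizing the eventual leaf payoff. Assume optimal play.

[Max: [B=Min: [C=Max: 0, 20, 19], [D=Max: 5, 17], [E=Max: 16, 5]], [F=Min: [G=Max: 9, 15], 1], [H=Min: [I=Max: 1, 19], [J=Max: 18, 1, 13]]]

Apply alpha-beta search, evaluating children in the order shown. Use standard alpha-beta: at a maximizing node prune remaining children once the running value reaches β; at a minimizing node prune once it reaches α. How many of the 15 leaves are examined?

C [α=-∞,β=+∞]: v=20
D [α=-∞,β=20]: v=17
E [α=-∞,β=17]: v=16
B [α=-∞,β=+∞]: v=16
G [α=16,β=+∞]: v=15
F [α=16,β=+∞]: v=15 after child 1 ≤ α → α-cutoff, skip 1
I [α=16,β=+∞]: v=19
J [α=16,β=19]: v=18
H [α=16,β=+∞]: v=18
Root [α=-∞,β=+∞]: v=18
Leaves evaluated: 14 of 15.

14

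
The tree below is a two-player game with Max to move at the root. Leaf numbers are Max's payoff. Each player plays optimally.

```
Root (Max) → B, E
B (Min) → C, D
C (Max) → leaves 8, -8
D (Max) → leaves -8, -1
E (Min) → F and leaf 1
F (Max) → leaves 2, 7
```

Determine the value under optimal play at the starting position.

C (Max): max(8, -8) = 8
D (Max): max(-8, -1) = -1
B (Min): min(8, -1) = -1
F (Max): max(2, 7) = 7
E (Min): min(7, 1) = 1
Root (Max): max(-1, 1) = 1

1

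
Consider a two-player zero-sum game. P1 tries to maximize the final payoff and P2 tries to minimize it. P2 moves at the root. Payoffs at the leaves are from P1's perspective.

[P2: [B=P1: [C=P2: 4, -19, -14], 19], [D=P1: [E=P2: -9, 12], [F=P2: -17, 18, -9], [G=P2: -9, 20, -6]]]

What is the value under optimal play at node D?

E: min(-9, 12) = -9
F: min(-17, 18, -9) = -17
G: min(-9, 20, -6) = -9
D: max(-9, -17, -9) = -9

-9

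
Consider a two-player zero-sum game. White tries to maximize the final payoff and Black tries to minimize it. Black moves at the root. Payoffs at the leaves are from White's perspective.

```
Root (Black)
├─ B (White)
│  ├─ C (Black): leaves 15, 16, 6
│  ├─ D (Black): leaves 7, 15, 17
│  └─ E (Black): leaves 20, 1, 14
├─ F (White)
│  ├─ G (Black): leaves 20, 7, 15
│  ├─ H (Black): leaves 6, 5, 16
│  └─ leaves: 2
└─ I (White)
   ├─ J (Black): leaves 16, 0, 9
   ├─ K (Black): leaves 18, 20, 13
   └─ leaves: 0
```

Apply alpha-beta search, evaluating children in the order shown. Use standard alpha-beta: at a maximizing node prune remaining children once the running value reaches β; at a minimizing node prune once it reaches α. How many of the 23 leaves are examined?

17

C [α=-∞,β=+∞]: v=6
D [α=6,β=+∞]: v=7
E [α=7,β=+∞]: v=1 after child 2 ≤ α → α-cutoff, skip 1
B [α=-∞,β=+∞]: v=7
G [α=-∞,β=7]: v=7
F [α=-∞,β=7]: v=7 after child 1 ≥ β → β-cutoff, skip 2
J [α=-∞,β=7]: v=0
K [α=0,β=7]: v=13
I [α=-∞,β=7]: v=13 after child 2 ≥ β → β-cutoff, skip 1
Root [α=-∞,β=+∞]: v=7
Leaves evaluated: 17 of 23.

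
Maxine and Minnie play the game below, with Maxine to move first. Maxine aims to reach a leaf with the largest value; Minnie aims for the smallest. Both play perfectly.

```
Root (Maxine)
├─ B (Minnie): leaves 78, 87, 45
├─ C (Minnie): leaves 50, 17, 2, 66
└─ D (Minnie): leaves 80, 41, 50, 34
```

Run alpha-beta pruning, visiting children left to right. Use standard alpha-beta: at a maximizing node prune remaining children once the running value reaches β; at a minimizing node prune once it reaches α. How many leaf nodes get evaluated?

7

B [α=-∞,β=+∞]: v=45
C [α=45,β=+∞]: v=17 after child 2 ≤ α → α-cutoff, skip 2
D [α=45,β=+∞]: v=41 after child 2 ≤ α → α-cutoff, skip 2
Root [α=-∞,β=+∞]: v=45
Leaves evaluated: 7 of 11.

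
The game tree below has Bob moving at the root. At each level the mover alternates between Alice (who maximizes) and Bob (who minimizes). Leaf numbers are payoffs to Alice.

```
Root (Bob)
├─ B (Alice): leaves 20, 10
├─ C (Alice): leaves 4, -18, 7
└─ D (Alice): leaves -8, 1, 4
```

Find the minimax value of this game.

4

B (Alice): max(20, 10) = 20
C (Alice): max(4, -18, 7) = 7
D (Alice): max(-8, 1, 4) = 4
Root (Bob): min(20, 7, 4) = 4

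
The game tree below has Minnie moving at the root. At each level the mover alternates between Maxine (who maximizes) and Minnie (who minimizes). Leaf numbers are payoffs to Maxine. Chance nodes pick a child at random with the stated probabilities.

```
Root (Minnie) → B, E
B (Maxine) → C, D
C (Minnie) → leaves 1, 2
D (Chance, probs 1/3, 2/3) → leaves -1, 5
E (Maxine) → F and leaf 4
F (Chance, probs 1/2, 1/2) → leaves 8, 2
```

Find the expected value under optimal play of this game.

C (Minnie): min(1, 2) = 1
D (Chance): 1/3·-1 + 2/3·5 = 3
B (Maxine): max(1, 3) = 3
F (Chance): 1/2·8 + 1/2·2 = 5
E (Maxine): max(5, 4) = 5
Root (Minnie): min(3, 5) = 3

3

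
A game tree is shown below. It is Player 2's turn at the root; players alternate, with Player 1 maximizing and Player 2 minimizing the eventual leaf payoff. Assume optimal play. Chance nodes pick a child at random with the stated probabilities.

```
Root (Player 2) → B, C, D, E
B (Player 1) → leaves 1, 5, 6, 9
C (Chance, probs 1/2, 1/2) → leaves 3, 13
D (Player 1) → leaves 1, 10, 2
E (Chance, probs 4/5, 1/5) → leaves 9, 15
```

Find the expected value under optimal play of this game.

8

B (Player 1): max(1, 5, 6, 9) = 9
C (Chance): 1/2·3 + 1/2·13 = 8
D (Player 1): max(1, 10, 2) = 10
E (Chance): 4/5·9 + 1/5·15 = 10.2
Root (Player 2): min(9, 8, 10, 10.2) = 8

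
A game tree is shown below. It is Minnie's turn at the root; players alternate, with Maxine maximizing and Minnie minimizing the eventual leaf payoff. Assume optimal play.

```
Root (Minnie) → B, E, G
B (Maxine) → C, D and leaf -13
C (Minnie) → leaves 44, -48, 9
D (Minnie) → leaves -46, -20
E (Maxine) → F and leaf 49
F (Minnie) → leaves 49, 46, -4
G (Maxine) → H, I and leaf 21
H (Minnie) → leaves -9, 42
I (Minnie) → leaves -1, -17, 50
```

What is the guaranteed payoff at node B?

C: min(44, -48, 9) = -48
D: min(-46, -20) = -46
B: max(-48, -46, -13) = -13

-13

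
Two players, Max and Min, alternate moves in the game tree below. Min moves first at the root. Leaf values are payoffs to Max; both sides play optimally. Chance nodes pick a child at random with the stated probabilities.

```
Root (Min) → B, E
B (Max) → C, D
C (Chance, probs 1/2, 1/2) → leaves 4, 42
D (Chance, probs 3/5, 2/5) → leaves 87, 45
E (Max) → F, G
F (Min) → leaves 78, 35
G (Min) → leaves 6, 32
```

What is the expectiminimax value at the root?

C (Chance): 1/2·4 + 1/2·42 = 23
D (Chance): 3/5·87 + 2/5·45 = 70.2
B (Max): max(23, 70.2) = 70.2
F (Min): min(78, 35) = 35
G (Min): min(6, 32) = 6
E (Max): max(35, 6) = 35
Root (Min): min(70.2, 35) = 35

35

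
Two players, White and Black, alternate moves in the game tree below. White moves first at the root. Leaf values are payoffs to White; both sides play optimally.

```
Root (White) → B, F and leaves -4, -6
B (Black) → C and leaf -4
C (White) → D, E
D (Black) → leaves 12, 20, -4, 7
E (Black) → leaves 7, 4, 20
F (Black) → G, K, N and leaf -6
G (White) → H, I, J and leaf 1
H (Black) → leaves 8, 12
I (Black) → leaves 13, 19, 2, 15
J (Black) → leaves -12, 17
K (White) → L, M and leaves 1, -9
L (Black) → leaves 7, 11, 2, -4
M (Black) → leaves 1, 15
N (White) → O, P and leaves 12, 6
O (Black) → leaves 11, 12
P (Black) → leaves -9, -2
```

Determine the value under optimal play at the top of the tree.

-4

D (Black): min(12, 20, -4, 7) = -4
E (Black): min(7, 4, 20) = 4
C (White): max(-4, 4) = 4
B (Black): min(4, -4) = -4
H (Black): min(8, 12) = 8
I (Black): min(13, 19, 2, 15) = 2
J (Black): min(-12, 17) = -12
G (White): max(8, 2, -12, 1) = 8
L (Black): min(7, 11, 2, -4) = -4
M (Black): min(1, 15) = 1
K (White): max(-4, 1, 1, -9) = 1
O (Black): min(11, 12) = 11
P (Black): min(-9, -2) = -9
N (White): max(11, -9, 12, 6) = 12
F (Black): min(8, 1, 12, -6) = -6
Root (White): max(-4, -6, -4, -6) = -4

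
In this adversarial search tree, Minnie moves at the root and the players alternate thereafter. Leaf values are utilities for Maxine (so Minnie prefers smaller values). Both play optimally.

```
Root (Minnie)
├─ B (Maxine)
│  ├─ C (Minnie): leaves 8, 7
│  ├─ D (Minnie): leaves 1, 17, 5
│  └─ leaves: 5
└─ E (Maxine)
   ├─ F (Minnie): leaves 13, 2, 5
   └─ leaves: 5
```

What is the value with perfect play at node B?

7

C: min(8, 7) = 7
D: min(1, 17, 5) = 1
B: max(7, 1, 5) = 7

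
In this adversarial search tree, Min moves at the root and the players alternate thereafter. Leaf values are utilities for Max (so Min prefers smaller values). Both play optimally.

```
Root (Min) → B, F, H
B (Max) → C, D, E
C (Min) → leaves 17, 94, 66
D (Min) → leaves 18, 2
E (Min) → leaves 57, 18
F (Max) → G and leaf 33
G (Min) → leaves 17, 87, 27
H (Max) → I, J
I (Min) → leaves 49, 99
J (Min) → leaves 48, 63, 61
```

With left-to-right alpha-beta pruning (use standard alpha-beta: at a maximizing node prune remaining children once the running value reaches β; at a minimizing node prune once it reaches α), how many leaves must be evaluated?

13

C [α=-∞,β=+∞]: v=17
D [α=17,β=+∞]: v=2
E [α=17,β=+∞]: v=18
B [α=-∞,β=+∞]: v=18
G [α=-∞,β=18]: v=17
F [α=-∞,β=18]: v=33
I [α=-∞,β=18]: v=49
H [α=-∞,β=18]: v=49 after child 1 ≥ β → β-cutoff, skip 1
Root [α=-∞,β=+∞]: v=18
Leaves evaluated: 13 of 16.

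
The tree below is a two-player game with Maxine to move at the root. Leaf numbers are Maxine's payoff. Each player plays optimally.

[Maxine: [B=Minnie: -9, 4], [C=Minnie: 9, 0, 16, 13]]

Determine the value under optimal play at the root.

0

B (Minnie): min(-9, 4) = -9
C (Minnie): min(9, 0, 16, 13) = 0
Root (Maxine): max(-9, 0) = 0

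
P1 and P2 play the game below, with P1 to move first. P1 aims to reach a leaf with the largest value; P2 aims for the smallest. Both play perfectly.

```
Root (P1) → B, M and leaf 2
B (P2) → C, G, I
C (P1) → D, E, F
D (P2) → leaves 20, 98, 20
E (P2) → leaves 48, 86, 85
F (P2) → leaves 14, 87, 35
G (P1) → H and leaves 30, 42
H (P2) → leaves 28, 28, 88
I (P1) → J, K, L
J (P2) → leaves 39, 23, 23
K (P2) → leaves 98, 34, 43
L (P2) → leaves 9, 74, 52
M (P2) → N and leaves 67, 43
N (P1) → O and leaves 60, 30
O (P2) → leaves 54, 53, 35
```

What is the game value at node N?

60

O: min(54, 53, 35) = 35
N: max(35, 60, 30) = 60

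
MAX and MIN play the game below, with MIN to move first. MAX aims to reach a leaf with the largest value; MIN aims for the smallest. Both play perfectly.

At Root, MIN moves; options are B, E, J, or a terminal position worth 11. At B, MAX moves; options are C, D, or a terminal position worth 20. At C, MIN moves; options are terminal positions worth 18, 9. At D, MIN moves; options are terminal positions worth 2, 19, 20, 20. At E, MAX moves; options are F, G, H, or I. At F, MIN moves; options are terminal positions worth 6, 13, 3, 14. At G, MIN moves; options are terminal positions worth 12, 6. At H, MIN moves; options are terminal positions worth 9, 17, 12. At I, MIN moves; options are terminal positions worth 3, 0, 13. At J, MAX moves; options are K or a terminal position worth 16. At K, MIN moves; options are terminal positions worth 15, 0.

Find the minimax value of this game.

C (MIN): min(18, 9) = 9
D (MIN): min(2, 19, 20, 20) = 2
B (MAX): max(9, 2, 20) = 20
F (MIN): min(6, 13, 3, 14) = 3
G (MIN): min(12, 6) = 6
H (MIN): min(9, 17, 12) = 9
I (MIN): min(3, 0, 13) = 0
E (MAX): max(3, 6, 9, 0) = 9
K (MIN): min(15, 0) = 0
J (MAX): max(0, 16) = 16
Root (MIN): min(20, 9, 16, 11) = 9

9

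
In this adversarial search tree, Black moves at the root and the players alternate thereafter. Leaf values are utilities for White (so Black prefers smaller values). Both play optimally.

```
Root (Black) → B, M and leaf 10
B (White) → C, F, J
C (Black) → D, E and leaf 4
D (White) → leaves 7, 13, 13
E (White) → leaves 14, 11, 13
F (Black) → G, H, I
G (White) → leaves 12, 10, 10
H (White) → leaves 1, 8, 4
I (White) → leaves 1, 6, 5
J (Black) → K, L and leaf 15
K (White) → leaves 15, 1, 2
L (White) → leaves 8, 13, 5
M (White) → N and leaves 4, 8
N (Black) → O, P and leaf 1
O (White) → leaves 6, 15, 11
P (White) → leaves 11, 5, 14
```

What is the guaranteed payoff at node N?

O: max(6, 15, 11) = 15
P: max(11, 5, 14) = 14
N: min(15, 14, 1) = 1

1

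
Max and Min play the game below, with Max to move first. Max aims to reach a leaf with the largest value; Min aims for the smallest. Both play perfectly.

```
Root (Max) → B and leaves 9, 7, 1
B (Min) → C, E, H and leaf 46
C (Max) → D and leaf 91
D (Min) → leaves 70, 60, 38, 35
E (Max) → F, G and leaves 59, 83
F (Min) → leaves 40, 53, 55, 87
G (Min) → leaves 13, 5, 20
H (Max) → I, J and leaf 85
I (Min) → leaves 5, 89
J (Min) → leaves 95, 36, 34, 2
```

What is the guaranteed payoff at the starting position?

D (Min): min(70, 60, 38, 35) = 35
C (Max): max(35, 91) = 91
F (Min): min(40, 53, 55, 87) = 40
G (Min): min(13, 5, 20) = 5
E (Max): max(40, 5, 59, 83) = 83
I (Min): min(5, 89) = 5
J (Min): min(95, 36, 34, 2) = 2
H (Max): max(5, 2, 85) = 85
B (Min): min(91, 83, 85, 46) = 46
Root (Max): max(46, 9, 7, 1) = 46

46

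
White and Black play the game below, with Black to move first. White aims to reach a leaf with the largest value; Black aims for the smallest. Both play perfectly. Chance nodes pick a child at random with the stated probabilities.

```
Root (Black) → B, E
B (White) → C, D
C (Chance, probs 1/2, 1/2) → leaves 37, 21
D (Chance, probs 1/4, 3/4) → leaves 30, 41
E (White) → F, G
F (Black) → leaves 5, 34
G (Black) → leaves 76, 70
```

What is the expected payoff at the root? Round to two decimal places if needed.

C (Chance): 1/2·37 + 1/2·21 = 29
D (Chance): 1/4·30 + 3/4·41 = 38.25
B (White): max(29, 38.25) = 38.25
F (Black): min(5, 34) = 5
G (Black): min(76, 70) = 70
E (White): max(5, 70) = 70
Root (Black): min(38.25, 70) = 38.25

38.25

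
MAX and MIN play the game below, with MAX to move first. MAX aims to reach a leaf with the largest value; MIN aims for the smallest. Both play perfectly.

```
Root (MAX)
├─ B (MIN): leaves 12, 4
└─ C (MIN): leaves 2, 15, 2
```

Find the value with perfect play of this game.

4

B (MIN): min(12, 4) = 4
C (MIN): min(2, 15, 2) = 2
Root (MAX): max(4, 2) = 4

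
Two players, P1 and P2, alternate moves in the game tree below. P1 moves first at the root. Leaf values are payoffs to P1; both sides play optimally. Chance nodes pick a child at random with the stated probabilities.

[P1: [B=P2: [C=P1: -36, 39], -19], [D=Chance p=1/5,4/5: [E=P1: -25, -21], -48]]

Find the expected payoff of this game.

-19

C (P1): max(-36, 39) = 39
B (P2): min(39, -19) = -19
E (P1): max(-25, -21) = -21
D (Chance): 1/5·-21 + 4/5·-48 = -42.6
Root (P1): max(-19, -42.6) = -19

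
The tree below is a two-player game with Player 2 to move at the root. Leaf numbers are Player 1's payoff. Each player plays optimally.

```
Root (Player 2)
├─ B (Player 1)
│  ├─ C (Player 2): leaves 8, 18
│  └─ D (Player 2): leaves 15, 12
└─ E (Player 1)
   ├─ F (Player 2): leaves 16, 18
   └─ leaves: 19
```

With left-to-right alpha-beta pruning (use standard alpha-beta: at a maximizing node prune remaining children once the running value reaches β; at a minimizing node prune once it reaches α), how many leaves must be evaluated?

C [α=-∞,β=+∞]: v=8
D [α=8,β=+∞]: v=12
B [α=-∞,β=+∞]: v=12
F [α=-∞,β=12]: v=16
E [α=-∞,β=12]: v=16 after child 1 ≥ β → β-cutoff, skip 1
Root [α=-∞,β=+∞]: v=12
Leaves evaluated: 6 of 7.

6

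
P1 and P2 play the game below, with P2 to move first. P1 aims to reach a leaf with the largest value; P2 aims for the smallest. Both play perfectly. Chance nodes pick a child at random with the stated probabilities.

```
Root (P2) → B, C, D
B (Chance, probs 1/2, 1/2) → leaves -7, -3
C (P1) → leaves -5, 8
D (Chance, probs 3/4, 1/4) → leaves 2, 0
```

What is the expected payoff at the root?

-5

B (Chance): 1/2·-7 + 1/2·-3 = -5
C (P1): max(-5, 8) = 8
D (Chance): 3/4·2 + 1/4·0 = 1.5
Root (P2): min(-5, 8, 1.5) = -5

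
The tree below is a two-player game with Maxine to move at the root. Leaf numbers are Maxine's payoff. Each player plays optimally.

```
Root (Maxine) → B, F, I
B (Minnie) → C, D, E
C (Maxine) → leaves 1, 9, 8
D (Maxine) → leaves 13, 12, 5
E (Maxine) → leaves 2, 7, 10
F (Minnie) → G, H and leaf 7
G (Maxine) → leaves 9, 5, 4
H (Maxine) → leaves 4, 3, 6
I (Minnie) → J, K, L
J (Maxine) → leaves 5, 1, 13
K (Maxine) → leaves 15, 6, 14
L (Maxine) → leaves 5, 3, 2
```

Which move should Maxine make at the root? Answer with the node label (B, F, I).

B

C (Maxine): max(1, 9, 8) = 9
D (Maxine): max(13, 12, 5) = 13
E (Maxine): max(2, 7, 10) = 10
B (Minnie): min(9, 13, 10) = 9
G (Maxine): max(9, 5, 4) = 9
H (Maxine): max(4, 3, 6) = 6
F (Minnie): min(9, 6, 7) = 6
J (Maxine): max(5, 1, 13) = 13
K (Maxine): max(15, 6, 14) = 15
L (Maxine): max(5, 3, 2) = 5
I (Minnie): min(13, 15, 5) = 5
Root (Maxine): max(9, 6, 5) = 9
Maxine picks the child with the highest value: B (value 9).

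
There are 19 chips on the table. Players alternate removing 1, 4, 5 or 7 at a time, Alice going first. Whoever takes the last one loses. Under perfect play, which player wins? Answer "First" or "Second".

Second

Compute winning (W) and losing (L) positions by backward induction:
i:   0  1  2  3  4  5  6  7  8  9 10 11 12 13 14 15 16 17 18 19
     W  L  W  L  W  W  W  W  W  L  W  L  W  W  W  W  W  L  W  L
Position 19 is L, so the second player wins.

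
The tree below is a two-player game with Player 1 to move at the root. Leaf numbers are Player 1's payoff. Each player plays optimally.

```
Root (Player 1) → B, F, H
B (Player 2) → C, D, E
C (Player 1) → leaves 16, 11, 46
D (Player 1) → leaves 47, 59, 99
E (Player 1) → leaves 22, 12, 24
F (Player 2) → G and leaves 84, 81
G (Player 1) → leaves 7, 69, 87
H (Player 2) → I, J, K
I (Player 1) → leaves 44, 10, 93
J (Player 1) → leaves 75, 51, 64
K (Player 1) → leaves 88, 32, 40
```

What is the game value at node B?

C: max(16, 11, 46) = 46
D: max(47, 59, 99) = 99
E: max(22, 12, 24) = 24
B: min(46, 99, 24) = 24

24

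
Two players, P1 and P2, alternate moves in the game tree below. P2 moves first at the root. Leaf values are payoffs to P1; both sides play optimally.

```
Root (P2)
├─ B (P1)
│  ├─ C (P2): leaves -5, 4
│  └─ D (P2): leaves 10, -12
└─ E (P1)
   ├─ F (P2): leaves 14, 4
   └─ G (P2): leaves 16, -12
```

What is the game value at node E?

4

F: min(14, 4) = 4
G: min(16, -12) = -12
E: max(4, -12) = 4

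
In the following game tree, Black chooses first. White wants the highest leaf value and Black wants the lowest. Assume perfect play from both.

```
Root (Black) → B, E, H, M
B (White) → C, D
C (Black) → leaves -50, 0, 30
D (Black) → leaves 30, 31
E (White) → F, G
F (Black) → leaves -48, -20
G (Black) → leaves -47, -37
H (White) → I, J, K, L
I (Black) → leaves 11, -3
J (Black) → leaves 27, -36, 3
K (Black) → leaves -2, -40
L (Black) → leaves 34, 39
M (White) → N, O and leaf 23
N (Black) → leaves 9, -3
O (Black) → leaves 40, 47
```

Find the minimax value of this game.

-47

C (Black): min(-50, 0, 30) = -50
D (Black): min(30, 31) = 30
B (White): max(-50, 30) = 30
F (Black): min(-48, -20) = -48
G (Black): min(-47, -37) = -47
E (White): max(-48, -47) = -47
I (Black): min(11, -3) = -3
J (Black): min(27, -36, 3) = -36
K (Black): min(-2, -40) = -40
L (Black): min(34, 39) = 34
H (White): max(-3, -36, -40, 34) = 34
N (Black): min(9, -3) = -3
O (Black): min(40, 47) = 40
M (White): max(-3, 40, 23) = 40
Root (Black): min(30, -47, 34, 40) = -47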